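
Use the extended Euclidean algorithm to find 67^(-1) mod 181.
Extended GCD: 67(-27) + 181(10) = 1. So 67^(-1) ≡ -27 ≡ 154 (mod 181). Verify: 67 × 154 = 10318 ≡ 1 (mod 181)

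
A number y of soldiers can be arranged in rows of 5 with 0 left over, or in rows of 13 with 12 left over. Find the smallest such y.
M = 5 × 13 = 65. M₁ = 13, y₁ ≡ 2 (mod 5). M₂ = 5, y₂ ≡ 8 (mod 13). y = 0×13×2 + 12×5×8 ≡ 25 (mod 65)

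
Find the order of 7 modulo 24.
Powers of 7 mod 24: 7^1≡7, 7^2≡1. ord_24(7) = 2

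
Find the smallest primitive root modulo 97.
g = 5. For each prime q|96: 5^{48}≡96, 5^{32}≡35, none ≡ 1, so ord_97(5) = 96 and 5 is a primitive root.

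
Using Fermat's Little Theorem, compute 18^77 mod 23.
By Fermat: 18^{22} ≡ 1 mod 23. 77 = 3×22 + 11. So 18^{77} ≡ 18^{11} ≡ 1 mod 23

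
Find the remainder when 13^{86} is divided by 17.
By Fermat: 13^{16} ≡ 1 (mod 17). 86 = 5×16 + 6. So 13^{86} ≡ 13^{6} ≡ 16 (mod 17)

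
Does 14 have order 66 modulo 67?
14^{11} ≡ 1 (mod 67) and 11 < 66, so ord_67(14) = 11 ≠ 66 and 14 is not a primitive root.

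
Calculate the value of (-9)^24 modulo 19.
Using Fermat: (-9)^{18} ≡ 1 (mod 19). 24 ≡ 6 (mod 18). So (-9)^{24} ≡ (-9)^{6} ≡ 11 (mod 19)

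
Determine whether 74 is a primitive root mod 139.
74^{46} ≡ 1 mod 139 and 46 < 138, so ord_139(74) = 46 ≠ 138 and 74 is not a primitive root.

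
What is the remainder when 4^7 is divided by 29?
By repeated squaring mod 29: 4^{1}≡4, 4^{2}≡16, 4^{4}≡24. Then 4^{7} = 4^{4+2+1} ≡ 24 × 16 × 4 ≡ 28 mod 29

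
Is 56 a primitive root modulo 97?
ord_97(56) divides 96. For each prime q|96: 56^{48}≡96, 56^{32}≡35, none ≡ 1. So 56 has order 96 and is a primitive root mod 97.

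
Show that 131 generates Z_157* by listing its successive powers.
131^1, 131^2, ..., 131^{156} mod 157: [131, 48, 8, 106, 70, 64, 63, 89, 41, 33, 84, 14, 107, 44, 112, 71, 38, 111, 97, 147, 103, 148, 77, 39, 85, 145, 155, 52, 61, 141, 102, 17, 29, 31, 136, 75, 91, 146, 129, 100, 69, 90, 15, 81, 92, 120, 20, 108, 18, 3, 79, 144, 24, 4, 53, 35, 32, 110, 123, 99, 95, 42, 7, 132, 22, 56, 114, 19, 134, 127, 152, 130, 74, 117, 98, 121, 151, 156, 26, 109, 149, 51, 87, 93, 94, 68, 116, 124, 73, 143, 50, 113, 45, 86, 119, 46, 60, 10, 54, 9, 80, 118, 72, 12, 2, 105, 96, 16, 55, 140, 128, 126, 21, 82, 66, 11, 28, 57, 88, 67, 142, 76, 65, 37, 137, 49, 139, 154, 78, 13, 133, 153, 104, 122, 125, 47, 34, 58, 62, 115, 150, 25, 135, 101, 43, 138, 23, 30, 5, 27, 83, 40, 59, 36, 6, 1]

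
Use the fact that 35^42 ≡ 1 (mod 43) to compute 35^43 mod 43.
By Fermat: 35^{42} ≡ 1 (mod 43). So 35^{43} = 35^{42} · 35^{1} ≡ 35^{1} ≡ 35 (mod 43)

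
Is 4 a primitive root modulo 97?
4^{24} ≡ 1 mod 97 and 24 < 96, so ord_97(4) = 24 ≠ 96 and 4 is not a primitive root.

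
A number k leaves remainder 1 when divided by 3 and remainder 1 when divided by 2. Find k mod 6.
M = 3 × 2 = 6. M₁ = 2, y₁ ≡ 2 mod 3. M₂ = 3, y₂ ≡ 1 mod 2. k = 1×2×2 + 1×3×1 ≡ 1 mod 6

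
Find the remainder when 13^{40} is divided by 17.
By Fermat: 13^{16} ≡ 1 (mod 17). 40 = 2×16 + 8. So 13^{40} ≡ 13^{8} ≡ 1 (mod 17)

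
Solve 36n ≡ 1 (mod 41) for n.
Since 41 is prime, by Fermat 36^(-1) ≡ 36^{39} ≡ 8 (mod 41). Verify: 36 × 8 = 288 ≡ 1 (mod 41)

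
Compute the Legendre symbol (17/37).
(17/37) = 17^{18} mod 37 = -1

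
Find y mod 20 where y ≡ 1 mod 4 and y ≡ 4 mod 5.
M = 4 × 5 = 20. M₁ = 5, y₁ ≡ 1 mod 4. M₂ = 4, y₂ ≡ 4 mod 5. y = 1×5×1 + 4×4×4 ≡ 9 mod 20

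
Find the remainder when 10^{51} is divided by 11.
By Fermat: 10^{10} ≡ 1 mod 11. 51 = 5×10 + 1. So 10^{51} ≡ 10^{1} ≡ 10 mod 11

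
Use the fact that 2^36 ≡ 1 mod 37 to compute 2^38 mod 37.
By Fermat: 2^{36} ≡ 1 mod 37. So 2^{38} = 2^{36} · 2^{2} ≡ 2^{2} ≡ 4 mod 37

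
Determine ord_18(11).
Powers of 11 mod 18: 11^1≡11, 11^2≡13, 11^3≡17, 11^4≡7, 11^5≡5, 11^6≡1. Order = 6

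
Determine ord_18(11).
Powers of 11 mod 18: 11^1≡11, 11^2≡13, 11^3≡17, 11^4≡7, 11^5≡5, 11^6≡1. Order = 6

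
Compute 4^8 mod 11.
By repeated squaring mod 11: 4^{1}≡4, 4^{2}≡5, 4^{4}≡3, 4^{8}≡9. So 4^{8} ≡ 9 mod 11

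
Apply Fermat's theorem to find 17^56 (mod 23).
By Fermat: 17^{22} ≡ 1 (mod 23). 56 = 2×22 + 12. So 17^{56} ≡ 17^{12} ≡ 6 (mod 23)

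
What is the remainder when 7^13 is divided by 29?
By repeated squaring (mod 29): 7^{1}≡7, 7^{2}≡20, 7^{4}≡23, 7^{8}≡7. Then 7^{13} = 7^{8+4+1} ≡ 7 × 23 × 7 ≡ 25 (mod 29)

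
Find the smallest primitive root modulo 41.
g = 6. Powers: [6, 36, 11, 25, 27, 39, 29, ...] generates all 40 non-zero residues.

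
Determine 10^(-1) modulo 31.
Since 31 is prime, by Fermat 10^(-1) ≡ 10^{29} ≡ 28 (mod 31). Verify: 10 × 28 = 280 ≡ 1 (mod 31)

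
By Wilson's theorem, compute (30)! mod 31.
By Wilson's theorem, (30)! ≡ -1 ≡ 30 mod 31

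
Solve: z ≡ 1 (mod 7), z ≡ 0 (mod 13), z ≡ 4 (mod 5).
M = 7 × 13 × 5 = 455. M₁ = 65, y₁ ≡ 4 (mod 7). M₂ = 35, y₂ ≡ 3 (mod 13). M₃ = 91, y₃ ≡ 1 (mod 5). z = 1×65×4 + 0×35×3 + 4×91×1 ≡ 169 (mod 455)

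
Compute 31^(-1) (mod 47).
Since 47 is prime, by Fermat 31^(-1) ≡ 31^{45} ≡ 44 (mod 47). Verify: 31 × 44 = 1364 ≡ 1 (mod 47)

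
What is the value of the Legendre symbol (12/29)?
(12/29) = 12^{14} mod 29 = -1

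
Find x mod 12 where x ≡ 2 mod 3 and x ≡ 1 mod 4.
M = 3 × 4 = 12. M₁ = 4, y₁ ≡ 1 mod 3. M₂ = 3, y₂ ≡ 3 mod 4. x = 2×4×1 + 1×3×3 ≡ 5 mod 12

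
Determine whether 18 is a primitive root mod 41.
18^{5} ≡ 1 (mod 41) and 5 < 40, so ord_41(18) = 5 ≠ 40 and 18 is not a primitive root.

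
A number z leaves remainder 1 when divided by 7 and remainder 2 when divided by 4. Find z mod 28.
M = 7 × 4 = 28. M₁ = 4, y₁ ≡ 2 mod 7. M₂ = 7, y₂ ≡ 3 mod 4. z = 1×4×2 + 2×7×3 ≡ 22 mod 28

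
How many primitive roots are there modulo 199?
Number of primitive roots mod 199 = φ(p-1) = φ(198) = 60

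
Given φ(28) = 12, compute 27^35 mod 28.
By Euler: 27^{12} ≡ 1 (mod 28) since gcd(27, 28) = 1. 35 = 2×12 + 11. So 27^{35} ≡ 27^{11} ≡ 27 (mod 28)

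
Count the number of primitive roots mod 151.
A prime p has φ(p-1) primitive roots; here φ(150) = 40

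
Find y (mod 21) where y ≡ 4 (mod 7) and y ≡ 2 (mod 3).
M = 7 × 3 = 21. M₁ = 3, y₁ ≡ 5 (mod 7). M₂ = 7, y₂ ≡ 1 (mod 3). y = 4×3×5 + 2×7×1 ≡ 11 (mod 21)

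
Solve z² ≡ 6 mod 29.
The square roots of 6 mod 29 are 8 and 21. Verify: 8² = 64 ≡ 6 mod 29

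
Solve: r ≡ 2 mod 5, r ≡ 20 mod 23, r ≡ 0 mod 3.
M = 5 × 23 × 3 = 345. M₁ = 69, y₁ ≡ 4 mod 5. M₂ = 15, y₂ ≡ 20 mod 23. M₃ = 115, y₃ ≡ 1 mod 3. r = 2×69×4 + 20×15×20 + 0×115×1 ≡ 342 mod 345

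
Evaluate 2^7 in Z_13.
By repeated squaring (mod 13): 2^{1}≡2, 2^{2}≡4, 2^{4}≡3. Then 2^{7} = 2^{4+2+1} ≡ 3 × 4 × 2 ≡ 11 (mod 13)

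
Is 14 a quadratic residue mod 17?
By Euler's criterion: 14^{8} ≡ 16 (mod 17). Since this equals -1 (≡ 16), 14 is not a QR.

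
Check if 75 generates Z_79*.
ord_79(75) divides 78. For each prime q|78: 75^{39}≡78, 75^{26}≡55, 75^{6}≡67, none ≡ 1. So 75 has order 78 and is a primitive root mod 79.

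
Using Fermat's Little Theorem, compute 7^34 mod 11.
By Fermat: 7^{10} ≡ 1 (mod 11). 34 = 3×10 + 4. So 7^{34} ≡ 7^{4} ≡ 3 (mod 11)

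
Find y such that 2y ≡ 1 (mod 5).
Since 5 is prime, by Fermat 2^(-1) ≡ 2^{3} ≡ 3 (mod 5). Verify: 2 × 3 = 6 ≡ 1 (mod 5)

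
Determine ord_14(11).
Powers of 11 mod 14: 11^1≡11, 11^2≡9, 11^3≡1. ord_14(11) = 3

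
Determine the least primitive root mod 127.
g = 3. Powers: [3, 9, 27, 81, 116, 94, 28, ...] generates all 126 non-zero residues.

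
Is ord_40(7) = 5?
Powers of 7 mod 40: 7^1≡7, 7^2≡9, 7^3≡23, 7^4≡1. Already 7^4≡1, so the order is 4 < 5. No, the actual order is 4.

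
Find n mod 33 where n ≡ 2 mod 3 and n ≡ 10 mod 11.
M = 3 × 11 = 33. M₁ = 11, y₁ ≡ 2 mod 3. M₂ = 3, y₂ ≡ 4 mod 11. n = 2×11×2 + 10×3×4 ≡ 32 mod 33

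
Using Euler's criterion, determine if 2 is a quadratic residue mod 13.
By Euler's criterion: 2^{6} ≡ 12 mod 13. Since this equals -1 (≡ 12), 2 is not a QR.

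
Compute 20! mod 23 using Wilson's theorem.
(22)! = (20)! × (21) × (22) ≡ -1 mod 23. So (20)! ≡ -1 × [(22)(21)]^(-1) ≡ 11 mod 23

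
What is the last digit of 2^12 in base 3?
Using Fermat: 2^{2} ≡ 1 mod 3. 12 ≡ 0 mod 2. So 2^{12} ≡ 2^{0} ≡ 1 mod 3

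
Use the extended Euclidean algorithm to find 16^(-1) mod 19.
Extended GCD: 16(6) + 19(-5) = 1. So 16^(-1) ≡ 6 (mod 19). Verify: 16 × 6 = 96 ≡ 1 (mod 19)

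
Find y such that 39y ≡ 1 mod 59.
Since 59 is prime, by Fermat 39^(-1) ≡ 39^{57} ≡ 56 mod 59. Verify: 39 × 56 = 2184 ≡ 1 mod 59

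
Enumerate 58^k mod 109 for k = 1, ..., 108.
58^1, 58^2, ..., 58^{108} mod 109: [58, 94, 2, 7, 79, 4, 14, 49, 8, 28, 98, 16, 56, 87, 32, 3, 65, 64, 6, 21, 19, 12, 42, 38, 24, 84, 76, 48, 59, 43, 96, 9, 86, 83, 18, 63, 57, 36, 17, 5, 72, 34, 10, 35, 68, 20, 70, 27, 40, 31, 54, 80, 62, 108, 51, 15, 107, 102, 30, 105, 95, 60, 101, 81, 11, 93, 53, 22, 77, 106, 44, 45, 103, 88, 90, 97, 67, 71, 85, 25, 33, 61, 50, 66, 13, 100, 23, 26, 91, 46, 52, 73, 92, 104, 37, 75, 99, 74, 41, 89, 39, 82, 69, 78, 55, 29, 47, 1]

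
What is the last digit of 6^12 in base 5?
Using Fermat: 6^{4} ≡ 1 mod 5. 12 ≡ 0 mod 4. So 6^{12} ≡ 6^{0} ≡ 1 mod 5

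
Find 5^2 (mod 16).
5^{2} = 25 ≡ 9 (mod 16)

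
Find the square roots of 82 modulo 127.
The square roots of 82 mod 127 are 35 and 92. Verify: 35² = 1225 ≡ 82 mod 127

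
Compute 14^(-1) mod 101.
Since 101 is prime, by Fermat 14^(-1) ≡ 14^{99} ≡ 65 mod 101. Verify: 14 × 65 = 910 ≡ 1 mod 101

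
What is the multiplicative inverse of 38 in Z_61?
Since 61 is prime, by Fermat 38^(-1) ≡ 38^{59} ≡ 53 mod 61. Verify: 38 × 53 = 2014 ≡ 1 mod 61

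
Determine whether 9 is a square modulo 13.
By Euler's criterion: 9^{6} ≡ 1 (mod 13). Since this equals 1, 9 is a QR.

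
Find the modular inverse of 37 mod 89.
Since 89 is prime, by Fermat 37^(-1) ≡ 37^{87} ≡ 77 mod 89. Verify: 37 × 77 = 2849 ≡ 1 mod 89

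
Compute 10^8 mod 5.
By repeated squaring (mod 5): 10^{1}≡0, 10^{2}≡0, 10^{4}≡0, 10^{8}≡0. So 10^{8} ≡ 0 (mod 5)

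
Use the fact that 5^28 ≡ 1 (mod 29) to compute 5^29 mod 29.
By Fermat: 5^{28} ≡ 1 (mod 29). So 5^{29} = 5^{28} · 5^{1} ≡ 5^{1} ≡ 5 (mod 29)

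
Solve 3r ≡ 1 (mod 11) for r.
Since 11 is prime, by Fermat 3^(-1) ≡ 3^{9} ≡ 4 (mod 11). Verify: 3 × 4 = 12 ≡ 1 (mod 11)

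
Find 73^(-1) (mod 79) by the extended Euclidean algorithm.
Extended GCD: 73(13) + 79(-12) = 1. So 73^(-1) ≡ 13 (mod 79). Verify: 73 × 13 = 949 ≡ 1 (mod 79)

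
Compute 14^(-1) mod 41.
Since 41 is prime, by Fermat 14^(-1) ≡ 14^{39} ≡ 3 mod 41. Verify: 14 × 3 = 42 ≡ 1 mod 41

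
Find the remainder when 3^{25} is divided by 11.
By Fermat: 3^{10} ≡ 1 (mod 11). 25 = 2×10 + 5. So 3^{25} ≡ 3^{5} ≡ 1 (mod 11)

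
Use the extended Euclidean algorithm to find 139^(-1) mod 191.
Extended GCD: 139(11) + 191(-8) = 1. So 139^(-1) ≡ 11 (mod 191). Verify: 139 × 11 = 1529 ≡ 1 (mod 191)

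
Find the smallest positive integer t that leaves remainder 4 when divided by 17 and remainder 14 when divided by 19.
M = 17 × 19 = 323. M₁ = 19, y₁ ≡ 9 (mod 17). M₂ = 17, y₂ ≡ 9 (mod 19). t = 4×19×9 + 14×17×9 ≡ 242 (mod 323)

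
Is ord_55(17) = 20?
Powers of 17 mod 55: 17^1≡17, 17^2≡14, 17^3≡18, 17^4≡31, 17^5≡32, 17^6≡49, 17^7≡8, 17^8≡26, 17^9≡2, 17^10≡34, 17^11≡28, 17^12≡36, 17^13≡7, 17^14≡9, 17^15≡43, 17^16≡16, 17^17≡52, 17^18≡4, 17^19≡13, 17^20≡1. First k with 17^k≡1 is k=20. Yes, ord_55(17) = 20.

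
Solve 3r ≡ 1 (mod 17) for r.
Since 17 is prime, by Fermat 3^(-1) ≡ 3^{15} ≡ 6 (mod 17). Verify: 3 × 6 = 18 ≡ 1 (mod 17)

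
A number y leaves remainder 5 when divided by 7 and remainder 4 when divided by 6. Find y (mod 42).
M = 7 × 6 = 42. M₁ = 6, y₁ ≡ 6 (mod 7). M₂ = 7, y₂ ≡ 1 (mod 6). y = 5×6×6 + 4×7×1 ≡ 40 (mod 42)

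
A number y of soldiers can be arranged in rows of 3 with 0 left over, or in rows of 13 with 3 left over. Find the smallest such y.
M = 3 × 13 = 39. M₁ = 13, y₁ ≡ 1 (mod 3). M₂ = 3, y₂ ≡ 9 (mod 13). y = 0×13×1 + 3×3×9 ≡ 3 (mod 39)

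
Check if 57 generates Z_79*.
57^{26} ≡ 1 mod 79 and 26 < 78, so ord_79(57) = 26 ≠ 78 and 57 is not a primitive root.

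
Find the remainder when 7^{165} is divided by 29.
By Fermat: 7^{28} ≡ 1 mod 29. 165 = 5×28 + 25. So 7^{165} ≡ 7^{25} ≡ 23 mod 29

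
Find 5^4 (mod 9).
5^{4} = 625 ≡ 4 (mod 9)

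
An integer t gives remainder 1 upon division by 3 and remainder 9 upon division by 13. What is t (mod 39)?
M = 3 × 13 = 39. M₁ = 13, y₁ ≡ 1 (mod 3). M₂ = 3, y₂ ≡ 9 (mod 13). t = 1×13×1 + 9×3×9 ≡ 22 (mod 39)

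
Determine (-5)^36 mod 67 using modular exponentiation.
By repeated squaring mod 67: (-5)^{1}≡62, (-5)^{2}≡25, (-5)^{4}≡22, (-5)^{8}≡15, (-5)^{16}≡24, (-5)^{32}≡40. Then (-5)^{36} = (-5)^{32+4} ≡ 40 × 22 ≡ 9 mod 67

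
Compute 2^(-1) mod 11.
Since 11 is prime, by Fermat 2^(-1) ≡ 2^{9} ≡ 6 mod 11. Verify: 2 × 6 = 12 ≡ 1 mod 11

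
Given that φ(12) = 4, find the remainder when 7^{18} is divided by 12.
By Euler: 7^{4} ≡ 1 mod 12 since gcd(7, 12) = 1. 18 = 4×4 + 2. So 7^{18} ≡ 7^{2} ≡ 1 mod 12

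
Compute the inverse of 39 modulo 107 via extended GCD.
Extended GCD: 39(11) + 107(-4) = 1. So 39^(-1) ≡ 11 (mod 107). Verify: 39 × 11 = 429 ≡ 1 (mod 107)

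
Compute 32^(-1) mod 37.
Since 37 is prime, by Fermat 32^(-1) ≡ 32^{35} ≡ 22 mod 37. Verify: 32 × 22 = 704 ≡ 1 mod 37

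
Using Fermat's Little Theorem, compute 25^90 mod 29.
By Fermat: 25^{28} ≡ 1 mod 29. 90 = 3×28 + 6. So 25^{90} ≡ 25^{6} ≡ 7 mod 29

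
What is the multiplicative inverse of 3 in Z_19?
Since 19 is prime, by Fermat 3^(-1) ≡ 3^{17} ≡ 13 (mod 19). Verify: 3 × 13 = 39 ≡ 1 (mod 19)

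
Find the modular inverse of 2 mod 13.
Since 13 is prime, by Fermat 2^(-1) ≡ 2^{11} ≡ 7 (mod 13). Verify: 2 × 7 = 14 ≡ 1 (mod 13)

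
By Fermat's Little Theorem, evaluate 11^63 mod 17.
By Fermat: 11^{16} ≡ 1 mod 17. 63 = 3×16 + 15. So 11^{63} ≡ 11^{15} ≡ 14 mod 17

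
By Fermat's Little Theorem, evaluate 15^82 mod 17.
By Fermat: 15^{16} ≡ 1 mod 17. 82 = 5×16 + 2. So 15^{82} ≡ 15^{2} ≡ 4 mod 17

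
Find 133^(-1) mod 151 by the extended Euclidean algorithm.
Extended GCD: 133(-42) + 151(37) = 1. So 133^(-1) ≡ -42 ≡ 109 mod 151. Verify: 133 × 109 = 14497 ≡ 1 mod 151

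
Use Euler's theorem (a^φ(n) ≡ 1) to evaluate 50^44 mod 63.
By Euler: 50^{36} ≡ 1 mod 63 since gcd(50, 63) = 1. 44 = 1×36 + 8. So 50^{44} ≡ 50^{8} ≡ 43 mod 63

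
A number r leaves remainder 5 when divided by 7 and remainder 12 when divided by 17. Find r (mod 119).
M = 7 × 17 = 119. M₁ = 17, y₁ ≡ 5 (mod 7). M₂ = 7, y₂ ≡ 5 (mod 17). r = 5×17×5 + 12×7×5 ≡ 12 (mod 119)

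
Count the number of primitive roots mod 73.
There are φ(73-1) = φ(72) = 24 primitive roots modulo 73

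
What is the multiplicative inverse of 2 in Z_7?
Since 7 is prime, by Fermat 2^(-1) ≡ 2^{5} ≡ 4 mod 7. Verify: 2 × 4 = 8 ≡ 1 mod 7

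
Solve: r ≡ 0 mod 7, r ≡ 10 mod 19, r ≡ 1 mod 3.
M = 7 × 19 × 3 = 399. M₁ = 57, y₁ ≡ 1 mod 7. M₂ = 21, y₂ ≡ 10 mod 19. M₃ = 133, y₃ ≡ 1 mod 3. r = 0×57×1 + 10×21×10 + 1×133×1 ≡ 238 mod 399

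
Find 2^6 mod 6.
By repeated squaring mod 6: 2^{1}≡2, 2^{2}≡4, 2^{4}≡4. Then 2^{6} = 2^{4+2} ≡ 4 × 4 ≡ 4 mod 6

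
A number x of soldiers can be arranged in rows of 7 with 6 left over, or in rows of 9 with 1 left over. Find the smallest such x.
M = 7 × 9 = 63. M₁ = 9, y₁ ≡ 4 (mod 7). M₂ = 7, y₂ ≡ 4 (mod 9). x = 6×9×4 + 1×7×4 ≡ 55 (mod 63)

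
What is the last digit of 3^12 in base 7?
Using Fermat: 3^{6} ≡ 1 (mod 7). 12 ≡ 0 (mod 6). So 3^{12} ≡ 3^{0} ≡ 1 (mod 7)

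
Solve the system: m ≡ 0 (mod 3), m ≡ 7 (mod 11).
M = 3 × 11 = 33. M₁ = 11, y₁ ≡ 2 (mod 3). M₂ = 3, y₂ ≡ 4 (mod 11). m = 0×11×2 + 7×3×4 ≡ 18 (mod 33)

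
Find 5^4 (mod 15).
5^{4} = 625 ≡ 10 (mod 15)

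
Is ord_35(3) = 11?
Powers of 3 mod 35: 3^1≡3, 3^2≡9, 3^3≡27, 3^4≡11, 3^5≡33, 3^6≡29, 3^7≡17, 3^8≡16, 3^9≡13, 3^10≡4, 3^11≡12, 3^12≡1. 3^11≡12≢1, so ord ≠ 11. No, the actual order is 12.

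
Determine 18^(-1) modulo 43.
Since 43 is prime, by Fermat 18^(-1) ≡ 18^{41} ≡ 12 mod 43. Verify: 18 × 12 = 216 ≡ 1 mod 43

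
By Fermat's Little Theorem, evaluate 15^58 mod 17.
By Fermat: 15^{16} ≡ 1 mod 17. 58 = 3×16 + 10. So 15^{58} ≡ 15^{10} ≡ 4 mod 17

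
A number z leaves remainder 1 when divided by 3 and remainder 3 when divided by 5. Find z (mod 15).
M = 3 × 5 = 15. M₁ = 5, y₁ ≡ 2 (mod 3). M₂ = 3, y₂ ≡ 2 (mod 5). z = 1×5×2 + 3×3×2 ≡ 13 (mod 15)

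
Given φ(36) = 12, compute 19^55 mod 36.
By Euler: 19^{12} ≡ 1 mod 36 since gcd(19, 36) = 1. 55 = 4×12 + 7. So 19^{55} ≡ 19^{7} ≡ 19 mod 36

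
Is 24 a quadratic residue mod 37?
By Euler's criterion: 24^{18} ≡ 36 mod 37. Since this equals -1 (≡ 36), 24 is not a QR.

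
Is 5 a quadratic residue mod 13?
By Euler's criterion: 5^{6} ≡ 12 (mod 13). Since this equals -1 (≡ 12), 5 is not a QR.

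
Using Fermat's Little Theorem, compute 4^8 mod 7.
By Fermat: 4^{6} ≡ 1 (mod 7). So 4^{8} = 4^{6} · 4^{2} ≡ 4^{2} ≡ 2 (mod 7)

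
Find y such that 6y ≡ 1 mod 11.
Since 11 is prime, by Fermat 6^(-1) ≡ 6^{9} ≡ 2 mod 11. Verify: 6 × 2 = 12 ≡ 1 mod 11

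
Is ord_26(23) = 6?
Powers of 23 mod 26: 23^1≡23, 23^2≡9, 23^3≡25, 23^4≡3, 23^5≡17, 23^6≡1. First k with 23^k≡1 is k=6. Yes, ord_26(23) = 6.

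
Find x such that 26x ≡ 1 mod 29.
Since 29 is prime, by Fermat 26^(-1) ≡ 26^{27} ≡ 19 mod 29. Verify: 26 × 19 = 494 ≡ 1 mod 29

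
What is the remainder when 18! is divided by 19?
By Wilson's theorem, (18)! ≡ -1 ≡ 18 (mod 19)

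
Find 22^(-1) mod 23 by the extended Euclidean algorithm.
Extended GCD: 22(-1) + 23(1) = 1. So 22^(-1) ≡ -1 ≡ 22 mod 23. Verify: 22 × 22 = 484 ≡ 1 mod 23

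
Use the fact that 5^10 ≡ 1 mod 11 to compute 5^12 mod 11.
By Fermat: 5^{10} ≡ 1 mod 11. So 5^{12} = 5^{10} · 5^{2} ≡ 5^{2} ≡ 3 mod 11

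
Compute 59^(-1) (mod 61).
Since 61 is prime, by Fermat 59^(-1) ≡ 59^{59} ≡ 30 (mod 61). Verify: 59 × 30 = 1770 ≡ 1 (mod 61)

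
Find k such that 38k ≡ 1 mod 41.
Since 41 is prime, by Fermat 38^(-1) ≡ 38^{39} ≡ 27 mod 41. Verify: 38 × 27 = 1026 ≡ 1 mod 41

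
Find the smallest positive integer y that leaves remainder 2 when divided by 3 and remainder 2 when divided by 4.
M = 3 × 4 = 12. M₁ = 4, y₁ ≡ 1 mod 3. M₂ = 3, y₂ ≡ 3 mod 4. y = 2×4×1 + 2×3×3 ≡ 2 mod 12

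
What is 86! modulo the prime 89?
(88)! = (86)! × (87) × (88) ≡ -1 mod 89. So (86)! ≡ -1 × [(88)(87)]^(-1) ≡ 44 mod 89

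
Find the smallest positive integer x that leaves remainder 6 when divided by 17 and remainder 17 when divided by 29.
M = 17 × 29 = 493. M₁ = 29, y₁ ≡ 10 mod 17. M₂ = 17, y₂ ≡ 12 mod 29. x = 6×29×10 + 17×17×12 ≡ 278 mod 493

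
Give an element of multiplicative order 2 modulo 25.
24 has order 2 mod 25 since 24^{2} ≡ 1 mod 25 and no smaller power works.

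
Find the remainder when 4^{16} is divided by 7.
By Fermat: 4^{6} ≡ 1 (mod 7). 16 = 2×6 + 4. So 4^{16} ≡ 4^{4} ≡ 4 (mod 7)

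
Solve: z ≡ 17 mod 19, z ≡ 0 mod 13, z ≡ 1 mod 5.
M = 19 × 13 × 5 = 1235. M₁ = 65, y₁ ≡ 12 mod 19. M₂ = 95, y₂ ≡ 10 mod 13. M₃ = 247, y₃ ≡ 3 mod 5. z = 17×65×12 + 0×95×10 + 1×247×3 ≡ 416 mod 1235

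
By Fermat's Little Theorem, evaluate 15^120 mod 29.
By Fermat: 15^{28} ≡ 1 mod 29. 120 = 4×28 + 8. So 15^{120} ≡ 15^{8} ≡ 23 mod 29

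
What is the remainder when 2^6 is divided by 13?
By repeated squaring mod 13: 2^{1}≡2, 2^{2}≡4, 2^{4}≡3. Then 2^{6} = 2^{4+2} ≡ 3 × 4 ≡ 12 mod 13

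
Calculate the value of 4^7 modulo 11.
By repeated squaring (mod 11): 4^{1}≡4, 4^{2}≡5, 4^{4}≡3. Then 4^{7} = 4^{4+2+1} ≡ 3 × 5 × 4 ≡ 5 (mod 11)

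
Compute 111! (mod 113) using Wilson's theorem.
(112)! = (111)! × (112) ≡ -1 (mod 113). So (111)! ≡ -1 × (112)^(-1) ≡ (-1)×(-1) = 1 (mod 113)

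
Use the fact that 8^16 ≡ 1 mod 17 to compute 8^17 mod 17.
By Fermat: 8^{16} ≡ 1 mod 17. So 8^{17} = 8^{16} · 8^{1} ≡ 8^{1} ≡ 8 mod 17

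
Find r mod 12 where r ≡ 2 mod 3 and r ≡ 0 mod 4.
M = 3 × 4 = 12. M₁ = 4, y₁ ≡ 1 mod 3. M₂ = 3, y₂ ≡ 3 mod 4. r = 2×4×1 + 0×3×3 ≡ 8 mod 12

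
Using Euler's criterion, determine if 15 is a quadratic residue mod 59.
By Euler's criterion: 15^{29} ≡ 1 (mod 59). Since this equals 1, 15 is a QR.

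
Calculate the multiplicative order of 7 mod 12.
Powers of 7 mod 12: 7^1≡7, 7^2≡1. Order = 2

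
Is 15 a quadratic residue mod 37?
By Euler's criterion: 15^{18} ≡ 36 mod 37. Since this equals -1 (≡ 36), 15 is not a QR.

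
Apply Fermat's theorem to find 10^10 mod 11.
By Fermat's Little Theorem, 10^{10} ≡ 1 mod 11 since 11 is prime and gcd(10, 11) = 1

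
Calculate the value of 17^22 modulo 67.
By repeated squaring (mod 67): 17^{1}≡17, 17^{2}≡21, 17^{4}≡39, 17^{8}≡47, 17^{16}≡65. Then 17^{22} = 17^{16+4+2} ≡ 65 × 39 × 21 ≡ 37 (mod 67)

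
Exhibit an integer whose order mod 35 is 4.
22 has order 4 mod 35 since 22^{4} ≡ 1 (mod 35) and no smaller power works.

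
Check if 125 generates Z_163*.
125^{18} ≡ 1 mod 163 and 18 < 162, so ord_163(125) = 18 ≠ 162 and 125 is not a primitive root.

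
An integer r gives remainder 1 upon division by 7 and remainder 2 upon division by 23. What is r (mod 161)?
M = 7 × 23 = 161. M₁ = 23, y₁ ≡ 4 (mod 7). M₂ = 7, y₂ ≡ 10 (mod 23). r = 1×23×4 + 2×7×10 ≡ 71 (mod 161)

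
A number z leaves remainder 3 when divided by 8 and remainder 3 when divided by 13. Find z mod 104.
M = 8 × 13 = 104. M₁ = 13, y₁ ≡ 5 mod 8. M₂ = 8, y₂ ≡ 5 mod 13. z = 3×13×5 + 3×8×5 ≡ 3 mod 104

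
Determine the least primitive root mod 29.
g = 2. For each prime q|28: 2^{14}≡28, 2^{4}≡16, none ≡ 1, so ord_29(2) = 28 and 2 is a primitive root.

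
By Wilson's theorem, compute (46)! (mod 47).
By Wilson's theorem, (46)! ≡ -1 ≡ 46 (mod 47)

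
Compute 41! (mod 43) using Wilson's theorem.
(42)! = (41)! × (42) ≡ -1 (mod 43). So (41)! ≡ -1 × (42)^(-1) ≡ (-1)×(-1) = 1 (mod 43)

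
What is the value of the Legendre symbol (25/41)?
(25/41) = 25^{20} mod 41 = 1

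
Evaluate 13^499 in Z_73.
Using Fermat: 13^{72} ≡ 1 mod 73. 499 ≡ 67 mod 72. So 13^{499} ≡ 13^{67} ≡ 39 mod 73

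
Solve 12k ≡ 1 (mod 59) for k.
Since 59 is prime, by Fermat 12^(-1) ≡ 12^{57} ≡ 5 (mod 59). Verify: 12 × 5 = 60 ≡ 1 (mod 59)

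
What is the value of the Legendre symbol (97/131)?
(97/131) = 97^{65} mod 131 = -1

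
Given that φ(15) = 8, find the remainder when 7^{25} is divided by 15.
By Euler: 7^{8} ≡ 1 mod 15 since gcd(7, 15) = 1. 25 = 3×8 + 1. So 7^{25} ≡ 7^{1} ≡ 7 mod 15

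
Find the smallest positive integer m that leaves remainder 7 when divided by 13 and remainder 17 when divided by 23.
M = 13 × 23 = 299. M₁ = 23, y₁ ≡ 4 (mod 13). M₂ = 13, y₂ ≡ 16 (mod 23). m = 7×23×4 + 17×13×16 ≡ 293 (mod 299)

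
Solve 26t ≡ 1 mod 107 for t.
Since 107 is prime, by Fermat 26^(-1) ≡ 26^{105} ≡ 70 mod 107. Verify: 26 × 70 = 1820 ≡ 1 mod 107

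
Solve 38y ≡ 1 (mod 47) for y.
Since 47 is prime, by Fermat 38^(-1) ≡ 38^{45} ≡ 26 (mod 47). Verify: 38 × 26 = 988 ≡ 1 (mod 47)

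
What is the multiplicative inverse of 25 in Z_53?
Since 53 is prime, by Fermat 25^(-1) ≡ 25^{51} ≡ 17 mod 53. Verify: 25 × 17 = 425 ≡ 1 mod 53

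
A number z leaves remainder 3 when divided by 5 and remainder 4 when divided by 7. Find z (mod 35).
M = 5 × 7 = 35. M₁ = 7, y₁ ≡ 3 (mod 5). M₂ = 5, y₂ ≡ 3 (mod 7). z = 3×7×3 + 4×5×3 ≡ 18 (mod 35)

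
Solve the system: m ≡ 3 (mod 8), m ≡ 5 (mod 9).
M = 8 × 9 = 72. M₁ = 9, y₁ ≡ 1 (mod 8). M₂ = 8, y₂ ≡ 8 (mod 9). m = 3×9×1 + 5×8×8 ≡ 59 (mod 72)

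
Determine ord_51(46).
Powers of 46 mod 51: 46^1≡46, 46^2≡25, 46^3≡28, 46^4≡13, 46^5≡37, 46^6≡19, 46^7≡7, 46^8≡16, 46^9≡22, 46^10≡43, 46^11≡40, 46^12≡4, 46^13≡31, 46^14≡49, 46^15≡10, 46^16≡1. So the order of 46 is 16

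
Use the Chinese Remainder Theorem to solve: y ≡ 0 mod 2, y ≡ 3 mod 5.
M = 2 × 5 = 10. M₁ = 5, y₁ ≡ 1 mod 2. M₂ = 2, y₂ ≡ 3 mod 5. y = 0×5×1 + 3×2×3 ≡ 8 mod 10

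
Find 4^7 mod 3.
Using Fermat: 4^{2} ≡ 1 mod 3. 7 ≡ 1 mod 2. So 4^{7} ≡ 4^{1} ≡ 1 mod 3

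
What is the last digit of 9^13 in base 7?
Using Fermat: 9^{6} ≡ 1 mod 7. 13 ≡ 1 mod 6. So 9^{13} ≡ 9^{1} ≡ 2 mod 7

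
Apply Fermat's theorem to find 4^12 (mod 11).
By Fermat: 4^{10} ≡ 1 (mod 11). So 4^{12} = 4^{10} · 4^{2} ≡ 4^{2} ≡ 5 (mod 11)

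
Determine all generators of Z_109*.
There are φ(108) = 36 primitive roots mod 109: {6, 10, 11, 13, 14, 18, 24, 30, 37, 39, 40, 42, 44, 47, 50, 51, 52, 53, 56, 57, 58, 59, 62, 65, 67, 69, 70, 72, 79, 85, 91, 95, 96, 98, 99, 103}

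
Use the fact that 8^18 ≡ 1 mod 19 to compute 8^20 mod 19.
By Fermat: 8^{18} ≡ 1 mod 19. So 8^{20} = 8^{18} · 8^{2} ≡ 8^{2} ≡ 7 mod 19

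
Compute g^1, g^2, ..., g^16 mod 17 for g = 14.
14^1, 14^2, ..., 14^{16} mod 17: [14, 9, 7, 13, 12, 15, 6, 16, 3, 8, 10, 4, 5, 2, 11, 1]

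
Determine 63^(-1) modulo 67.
Since 67 is prime, by Fermat 63^(-1) ≡ 63^{65} ≡ 50 (mod 67). Verify: 63 × 50 = 3150 ≡ 1 (mod 67)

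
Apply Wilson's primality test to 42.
(41)! mod 42 = 0. Since 0 ≢ -1 (mod 42), 42 is not prime.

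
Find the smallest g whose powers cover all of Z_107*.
g = 2. Powers: [2, 4, 8, 16, 32, 64, 21, 42, 84, 61, ...] generates all 106 non-zero residues.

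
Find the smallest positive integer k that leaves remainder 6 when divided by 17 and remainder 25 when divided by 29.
M = 17 × 29 = 493. M₁ = 29, y₁ ≡ 10 (mod 17). M₂ = 17, y₂ ≡ 12 (mod 29). k = 6×29×10 + 25×17×12 ≡ 431 (mod 493)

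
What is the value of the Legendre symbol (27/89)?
(27/89) = 27^{44} mod 89 = -1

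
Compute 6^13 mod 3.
By repeated squaring mod 3: 6^{1}≡0, 6^{2}≡0, 6^{4}≡0, 6^{8}≡0. Then 6^{13} = 6^{8+4+1} ≡ 0 × 0 × 0 ≡ 0 mod 3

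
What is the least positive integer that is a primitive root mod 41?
g = 6. Powers: [6, 36, 11, 25, 27, 39, 29, 10, 19, 32, ...] generates all 40 non-zero residues.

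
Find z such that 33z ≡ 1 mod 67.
Since 67 is prime, by Fermat 33^(-1) ≡ 33^{65} ≡ 65 mod 67. Verify: 33 × 65 = 2145 ≡ 1 mod 67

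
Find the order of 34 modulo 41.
Powers of 34 mod 41: 34^1≡34, 34^2≡8, 34^3≡26, 34^4≡23, 34^5≡3, 34^6≡20, 34^7≡24, 34^8≡37, 34^9≡28, 34^10≡9, 34^11≡19, 34^12≡31, 34^13≡29, 34^14≡2, 34^15≡27, 34^16≡16, 34^17≡11, 34^18≡5, 34^19≡6, 34^20≡40, 34^21≡7, 34^22≡33, 34^23≡15, 34^24≡18, 34^25≡38, 34^26≡21, 34^27≡17, 34^28≡4, 34^29≡13, 34^30≡32, 34^31≡22, 34^32≡10, 34^33≡12, 34^34≡39, 34^35≡14, 34^36≡25, 34^37≡30, 34^38≡36, 34^39≡35, 34^40≡1. Order = 40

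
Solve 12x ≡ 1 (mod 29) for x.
Since 29 is prime, by Fermat 12^(-1) ≡ 12^{27} ≡ 17 (mod 29). Verify: 12 × 17 = 204 ≡ 1 (mod 29)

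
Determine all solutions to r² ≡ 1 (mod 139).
The square roots of 1 mod 139 are 1 and 138. Verify: 1² = 1 ≡ 1 (mod 139)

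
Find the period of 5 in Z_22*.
Powers of 5 mod 22: 5^1≡5, 5^2≡3, 5^3≡15, 5^4≡9, 5^5≡1. Order = 5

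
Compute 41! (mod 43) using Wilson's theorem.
(42)! = (41)! × (42) ≡ -1 (mod 43). So (41)! ≡ -1 × (42)^(-1) ≡ (-1)×(-1) = 1 (mod 43)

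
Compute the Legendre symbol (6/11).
(6/11) = 6^{5} mod 11 = -1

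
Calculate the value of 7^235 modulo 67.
Using Fermat: 7^{66} ≡ 1 (mod 67). 235 ≡ 37 (mod 66). So 7^{235} ≡ 7^{37} ≡ 11 (mod 67)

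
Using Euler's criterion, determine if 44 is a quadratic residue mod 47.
By Euler's criterion: 44^{23} ≡ 46 mod 47. Since this equals -1 (≡ 46), 44 is not a QR.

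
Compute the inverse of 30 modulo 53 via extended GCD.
Extended GCD: 30(23) + 53(-13) = 1. So 30^(-1) ≡ 23 mod 53. Verify: 30 × 23 = 690 ≡ 1 mod 53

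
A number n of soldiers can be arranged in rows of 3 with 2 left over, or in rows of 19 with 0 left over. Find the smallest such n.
M = 3 × 19 = 57. M₁ = 19, y₁ ≡ 1 (mod 3). M₂ = 3, y₂ ≡ 13 (mod 19). n = 2×19×1 + 0×3×13 ≡ 38 (mod 57)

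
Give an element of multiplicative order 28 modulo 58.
3 has order 28 mod 58 since 3^{28} ≡ 1 mod 58 and no smaller power works.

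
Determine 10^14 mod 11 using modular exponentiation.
Using Fermat: 10^{10} ≡ 1 mod 11. 14 ≡ 4 mod 10. So 10^{14} ≡ 10^{4} ≡ 1 mod 11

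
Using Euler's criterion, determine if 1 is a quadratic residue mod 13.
By Euler's criterion: 1^{6} ≡ 1 (mod 13). Since this equals 1, 1 is a QR.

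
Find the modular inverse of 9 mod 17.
Since 17 is prime, by Fermat 9^(-1) ≡ 9^{15} ≡ 2 (mod 17). Verify: 9 × 2 = 18 ≡ 1 (mod 17)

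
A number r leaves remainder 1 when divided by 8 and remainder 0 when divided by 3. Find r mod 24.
M = 8 × 3 = 24. M₁ = 3, y₁ ≡ 3 mod 8. M₂ = 8, y₂ ≡ 2 mod 3. r = 1×3×3 + 0×8×2 ≡ 9 mod 24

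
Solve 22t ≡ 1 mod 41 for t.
Since 41 is prime, by Fermat 22^(-1) ≡ 22^{39} ≡ 28 mod 41. Verify: 22 × 28 = 616 ≡ 1 mod 41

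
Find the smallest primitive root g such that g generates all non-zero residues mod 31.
g = 3. Powers: [3, 9, 27, 19, 26, 16, 17, 20, ...] generates all 30 non-zero residues.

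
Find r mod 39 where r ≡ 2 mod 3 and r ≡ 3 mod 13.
M = 3 × 13 = 39. M₁ = 13, y₁ ≡ 1 mod 3. M₂ = 3, y₂ ≡ 9 mod 13. r = 2×13×1 + 3×3×9 ≡ 29 mod 39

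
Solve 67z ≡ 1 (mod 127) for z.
Since 127 is prime, by Fermat 67^(-1) ≡ 67^{125} ≡ 91 (mod 127). Verify: 67 × 91 = 6097 ≡ 1 (mod 127)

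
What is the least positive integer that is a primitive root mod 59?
g = 2. For each prime q|58: 2^{29}≡58, 2^{2}≡4, none ≡ 1, so ord_59(2) = 58 and 2 is a primitive root.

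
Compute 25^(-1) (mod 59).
Since 59 is prime, by Fermat 25^(-1) ≡ 25^{57} ≡ 26 (mod 59). Verify: 25 × 26 = 650 ≡ 1 (mod 59)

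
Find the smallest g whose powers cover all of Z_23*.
g = 5. Powers: [5, 2, 10, 4, 20, 8, 17, 16, 11, ...] generates all 22 non-zero residues.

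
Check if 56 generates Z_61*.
56^{15} ≡ 1 mod 61 and 15 < 60, so ord_61(56) = 15 ≠ 60 and 56 is not a primitive root.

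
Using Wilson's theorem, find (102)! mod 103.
By Wilson's theorem, (102)! ≡ -1 ≡ 102 mod 103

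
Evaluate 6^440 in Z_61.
Using Fermat: 6^{60} ≡ 1 (mod 61). 440 ≡ 20 (mod 60). So 6^{440} ≡ 6^{20} ≡ 47 (mod 61)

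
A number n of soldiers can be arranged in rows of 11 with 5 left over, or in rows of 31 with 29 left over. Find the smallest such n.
M = 11 × 31 = 341. M₁ = 31, y₁ ≡ 5 mod 11. M₂ = 11, y₂ ≡ 17 mod 31. n = 5×31×5 + 29×11×17 ≡ 60 mod 341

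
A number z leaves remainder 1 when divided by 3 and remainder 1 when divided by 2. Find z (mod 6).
M = 3 × 2 = 6. M₁ = 2, y₁ ≡ 2 (mod 3). M₂ = 3, y₂ ≡ 1 (mod 2). z = 1×2×2 + 1×3×1 ≡ 1 (mod 6)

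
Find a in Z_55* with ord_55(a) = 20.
2 has order 20 mod 55 since 2^{20} ≡ 1 (mod 55) and no smaller power works.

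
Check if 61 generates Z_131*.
61^{5} ≡ 1 (mod 131) and 5 < 130, so ord_131(61) = 5 ≠ 130 and 61 is not a primitive root.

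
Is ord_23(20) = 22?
Powers of 20 mod 23: 20^1≡20, 20^2≡9, 20^3≡19, 20^4≡12, 20^5≡10, 20^6≡16, 20^7≡21, 20^8≡6, 20^9≡5, 20^10≡8, 20^11≡22, 20^12≡3, 20^13≡14, 20^14≡4, 20^15≡11, 20^16≡13, 20^17≡7, 20^18≡2, 20^19≡17, 20^20≡18, 20^21≡15, 20^22≡1. First k with 20^k≡1 is k=22. Yes, ord_23(20) = 22.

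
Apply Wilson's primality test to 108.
(107)! mod 108 = 0. Since 0 ≢ -1 (mod 108), 108 is not prime.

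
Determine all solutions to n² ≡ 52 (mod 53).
The square roots of 52 mod 53 are 23 and 30. Verify: 23² = 529 ≡ 52 (mod 53)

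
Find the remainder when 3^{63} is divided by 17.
By Fermat: 3^{16} ≡ 1 (mod 17). 63 = 3×16 + 15. So 3^{63} ≡ 3^{15} ≡ 6 (mod 17)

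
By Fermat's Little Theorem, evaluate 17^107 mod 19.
By Fermat: 17^{18} ≡ 1 mod 19. 107 = 5×18 + 17. So 17^{107} ≡ 17^{17} ≡ 9 mod 19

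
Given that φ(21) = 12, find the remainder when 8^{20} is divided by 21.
By Euler: 8^{12} ≡ 1 (mod 21) since gcd(8, 21) = 1. 20 = 1×12 + 8. So 8^{20} ≡ 8^{8} ≡ 1 (mod 21)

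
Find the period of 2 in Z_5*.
Powers of 2 mod 5: 2^1≡2, 2^2≡4, 2^3≡3, 2^4≡1. ord_5(2) = 4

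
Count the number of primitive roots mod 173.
A prime p has φ(p-1) primitive roots; here φ(172) = 84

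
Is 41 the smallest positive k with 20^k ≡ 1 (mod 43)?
Powers of 20 mod 43: 20^1≡20, 20^2≡13, 20^3≡2, 20^4≡40, 20^5≡26, 20^6≡4, 20^7≡37, 20^8≡9, 20^9≡8, 20^10≡31, 20^11≡18, 20^12≡16, 20^13≡19, 20^14≡36, 20^15≡32, 20^16≡38, 20^17≡29, 20^18≡21, 20^19≡33, 20^20≡15, 20^21≡42, 20^22≡23, 20^23≡30, 20^24≡41, 20^25≡3, 20^26≡17, 20^27≡39, 20^28≡6, 20^29≡34, 20^30≡35, 20^31≡12, 20^32≡25, 20^33≡27, 20^34≡24, 20^35≡7, 20^36≡11, 20^37≡5, 20^38≡14, 20^39≡22, 20^40≡10, 20^41≡28, 20^42≡1. 20^41≡28≢1, so ord ≠ 41. No, the actual order is 42.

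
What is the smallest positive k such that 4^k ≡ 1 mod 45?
Powers of 4 mod 45: 4^1≡4, 4^2≡16, 4^3≡19, 4^4≡31, 4^5≡34, 4^6≡1. Order = 6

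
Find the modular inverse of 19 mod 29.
Since 29 is prime, by Fermat 19^(-1) ≡ 19^{27} ≡ 26 (mod 29). Verify: 19 × 26 = 494 ≡ 1 (mod 29)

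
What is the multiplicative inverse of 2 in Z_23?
Since 23 is prime, by Fermat 2^(-1) ≡ 2^{21} ≡ 12 (mod 23). Verify: 2 × 12 = 24 ≡ 1 (mod 23)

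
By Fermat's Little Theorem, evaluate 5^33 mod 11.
By Fermat: 5^{10} ≡ 1 mod 11. 33 = 3×10 + 3. So 5^{33} ≡ 5^{3} ≡ 4 mod 11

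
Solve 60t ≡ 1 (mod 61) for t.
Since 61 is prime, by Fermat 60^(-1) ≡ 60^{59} ≡ 60 (mod 61). Verify: 60 × 60 = 3600 ≡ 1 (mod 61)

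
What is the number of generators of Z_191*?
Number of primitive roots mod 191 = φ(p-1) = φ(190) = 72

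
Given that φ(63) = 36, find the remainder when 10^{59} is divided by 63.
By Euler: 10^{36} ≡ 1 (mod 63) since gcd(10, 63) = 1. 59 = 1×36 + 23. So 10^{59} ≡ 10^{23} ≡ 19 (mod 63)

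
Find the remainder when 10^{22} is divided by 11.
By Fermat: 10^{10} ≡ 1 mod 11. 22 = 2×10 + 2. So 10^{22} ≡ 10^{2} ≡ 1 mod 11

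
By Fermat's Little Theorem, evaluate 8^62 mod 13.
By Fermat: 8^{12} ≡ 1 mod 13. 62 = 5×12 + 2. So 8^{62} ≡ 8^{2} ≡ 12 mod 13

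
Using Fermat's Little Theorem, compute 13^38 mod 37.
By Fermat: 13^{36} ≡ 1 mod 37. So 13^{38} = 13^{36} · 13^{2} ≡ 13^{2} ≡ 21 mod 37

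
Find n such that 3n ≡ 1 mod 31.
Since 31 is prime, by Fermat 3^(-1) ≡ 3^{29} ≡ 21 mod 31. Verify: 3 × 21 = 63 ≡ 1 mod 31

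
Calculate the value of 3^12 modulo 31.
By repeated squaring mod 31: 3^{1}≡3, 3^{2}≡9, 3^{4}≡19, 3^{8}≡20. Then 3^{12} = 3^{8+4} ≡ 20 × 19 ≡ 8 mod 31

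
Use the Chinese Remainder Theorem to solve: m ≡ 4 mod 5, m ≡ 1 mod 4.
M = 5 × 4 = 20. M₁ = 4, y₁ ≡ 4 mod 5. M₂ = 5, y₂ ≡ 1 mod 4. m = 4×4×4 + 1×5×1 ≡ 9 mod 20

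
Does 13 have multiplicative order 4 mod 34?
Powers of 13 mod 34: 13^1≡13, 13^2≡33, 13^3≡21, 13^4≡1. First k with 13^k≡1 is k=4. Yes, ord_34(13) = 4.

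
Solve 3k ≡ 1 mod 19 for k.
Since 19 is prime, by Fermat 3^(-1) ≡ 3^{17} ≡ 13 mod 19. Verify: 3 × 13 = 39 ≡ 1 mod 19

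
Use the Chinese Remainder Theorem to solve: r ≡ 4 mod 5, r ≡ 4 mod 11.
M = 5 × 11 = 55. M₁ = 11, y₁ ≡ 1 mod 5. M₂ = 5, y₂ ≡ 9 mod 11. r = 4×11×1 + 4×5×9 ≡ 4 mod 55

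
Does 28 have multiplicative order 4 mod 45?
Powers of 28 mod 45: 28^1≡28, 28^2≡19, 28^3≡37, 28^4≡1. First k with 28^k≡1 is k=4. Yes, ord_45(28) = 4.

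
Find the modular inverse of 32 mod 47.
Since 47 is prime, by Fermat 32^(-1) ≡ 32^{45} ≡ 25 mod 47. Verify: 32 × 25 = 800 ≡ 1 mod 47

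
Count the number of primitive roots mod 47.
Number of primitive roots mod 47 = φ(p-1) = φ(46) = 22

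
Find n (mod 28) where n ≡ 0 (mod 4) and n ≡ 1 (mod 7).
M = 4 × 7 = 28. M₁ = 7, y₁ ≡ 3 (mod 4). M₂ = 4, y₂ ≡ 2 (mod 7). n = 0×7×3 + 1×4×2 ≡ 8 (mod 28)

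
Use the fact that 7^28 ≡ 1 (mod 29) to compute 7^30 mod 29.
By Fermat: 7^{28} ≡ 1 (mod 29). So 7^{30} = 7^{28} · 7^{2} ≡ 7^{2} ≡ 20 (mod 29)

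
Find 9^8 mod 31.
By repeated squaring mod 31: 9^{1}≡9, 9^{2}≡19, 9^{4}≡20, 9^{8}≡28. So 9^{8} ≡ 28 mod 31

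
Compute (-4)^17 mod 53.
By repeated squaring mod 53: (-4)^{1}≡49, (-4)^{2}≡16, (-4)^{4}≡44, (-4)^{8}≡28, (-4)^{16}≡42. Then (-4)^{17} = (-4)^{16+1} ≡ 42 × 49 ≡ 44 mod 53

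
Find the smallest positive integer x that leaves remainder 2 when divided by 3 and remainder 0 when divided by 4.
M = 3 × 4 = 12. M₁ = 4, y₁ ≡ 1 mod 3. M₂ = 3, y₂ ≡ 3 mod 4. x = 2×4×1 + 0×3×3 ≡ 8 mod 12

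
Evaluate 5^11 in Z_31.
By repeated squaring mod 31: 5^{1}≡5, 5^{2}≡25, 5^{4}≡5, 5^{8}≡25. Then 5^{11} = 5^{8+2+1} ≡ 25 × 25 × 5 ≡ 25 mod 31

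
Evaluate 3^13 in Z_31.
By repeated squaring mod 31: 3^{1}≡3, 3^{2}≡9, 3^{4}≡19, 3^{8}≡20. Then 3^{13} = 3^{8+4+1} ≡ 20 × 19 × 3 ≡ 24 mod 31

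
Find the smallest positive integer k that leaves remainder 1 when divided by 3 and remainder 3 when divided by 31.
M = 3 × 31 = 93. M₁ = 31, y₁ ≡ 1 mod 3. M₂ = 3, y₂ ≡ 21 mod 31. k = 1×31×1 + 3×3×21 ≡ 34 mod 93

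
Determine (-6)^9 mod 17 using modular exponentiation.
By repeated squaring (mod 17): (-6)^{1}≡11, (-6)^{2}≡2, (-6)^{4}≡4, (-6)^{8}≡16. Then (-6)^{9} = (-6)^{8+1} ≡ 16 × 11 ≡ 6 (mod 17)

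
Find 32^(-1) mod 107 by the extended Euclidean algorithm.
Extended GCD: 32(-10) + 107(3) = 1. So 32^(-1) ≡ -10 ≡ 97 mod 107. Verify: 32 × 97 = 3104 ≡ 1 mod 107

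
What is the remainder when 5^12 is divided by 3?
Using Fermat: 5^{2} ≡ 1 (mod 3). 12 ≡ 0 (mod 2). So 5^{12} ≡ 5^{0} ≡ 1 (mod 3)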